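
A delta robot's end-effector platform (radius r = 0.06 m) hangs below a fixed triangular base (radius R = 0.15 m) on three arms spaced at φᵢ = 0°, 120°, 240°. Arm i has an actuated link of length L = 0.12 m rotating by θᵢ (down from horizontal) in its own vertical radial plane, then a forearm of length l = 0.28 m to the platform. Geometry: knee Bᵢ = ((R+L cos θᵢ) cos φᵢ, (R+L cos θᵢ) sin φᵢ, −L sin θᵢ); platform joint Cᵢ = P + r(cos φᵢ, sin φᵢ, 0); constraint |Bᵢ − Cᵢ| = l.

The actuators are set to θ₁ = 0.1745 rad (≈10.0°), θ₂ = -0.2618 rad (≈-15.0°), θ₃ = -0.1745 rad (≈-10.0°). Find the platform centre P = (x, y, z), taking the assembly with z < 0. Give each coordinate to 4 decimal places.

arm 1 at φ=0.0°: (R−r)+L cos θ1 = 0.2082;  S1 = (0.2082, 0.0000, -0.0208)
φ2=120.0°: virtual centre (-0.1030, 0.1783, 0.0311), radius l
φ3=240.0°: virtual centre (-0.1041, -0.1803, 0.0208), radius l
|S₂|²−|S₁|² = -0.0004;  |S₃|²−|S₁|² = 0.0000
linear system: -0.6223x+0.3566y = -0.0004−0.1038z; -0.6245x+-0.3606y = 0.0000−0.0833z
Cramer: x(z) = 0.0003+0.1502z;  y(z) = -0.0006-0.0290z
into |P−S₁|² = l²: 1.0234z² + -0.0207z + -0.0348 = 0;  Δ = 0.1427;  z = -0.1745 or 0.1947 → z<0 root = -0.1745
x = -0.0259, y = 0.0045

(-0.0259, 0.0045, -0.1745)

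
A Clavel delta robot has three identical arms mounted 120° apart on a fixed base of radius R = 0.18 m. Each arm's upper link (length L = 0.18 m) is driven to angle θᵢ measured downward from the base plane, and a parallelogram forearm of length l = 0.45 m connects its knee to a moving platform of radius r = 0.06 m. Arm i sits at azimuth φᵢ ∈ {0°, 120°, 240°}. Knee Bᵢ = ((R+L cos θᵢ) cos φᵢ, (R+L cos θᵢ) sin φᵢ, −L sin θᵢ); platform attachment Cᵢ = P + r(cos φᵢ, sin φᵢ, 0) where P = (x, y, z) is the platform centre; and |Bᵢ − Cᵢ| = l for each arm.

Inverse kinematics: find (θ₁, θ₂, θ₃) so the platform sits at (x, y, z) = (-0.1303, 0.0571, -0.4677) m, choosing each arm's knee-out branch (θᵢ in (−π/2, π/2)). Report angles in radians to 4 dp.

arm 1 (φ=0.0°): x'=-0.1303, y'=0.0571
  A cos θ + B sin θ = C:  0.2503·cos θ + -0.4677·sin θ = -0.3182
  γ=atan2(-0.4677,0.2503)=-1.0794;  ψ=arccos(-0.5999)=2.2141;  θ1=γ+ψ≈1.1347
arm 2 (φ=120.0°): x'=0.1146, y'=0.0843
  e−x'=0.0054;  (l²−L²−(e−x')²−y'²−z²)/2L = -0.1549
  γ=atan2(-0.4677,0.0054)=-1.5593;  ψ=arccos(-0.3313)=1.9084;  θ2=γ+ψ≈0.3492
arm 3 (φ=240.0°): x'=0.0157, y'=-0.1414
  e−x'=0.1043;  (l²−L²−(e−x')²−y'²−z²)/2L = -0.2209
  θ3 = atan2(B,A) + arccos(C/0.4792) = 0.6985

θ₁ = 1.1347, θ₂ = 0.3492, θ₃ = 0.6985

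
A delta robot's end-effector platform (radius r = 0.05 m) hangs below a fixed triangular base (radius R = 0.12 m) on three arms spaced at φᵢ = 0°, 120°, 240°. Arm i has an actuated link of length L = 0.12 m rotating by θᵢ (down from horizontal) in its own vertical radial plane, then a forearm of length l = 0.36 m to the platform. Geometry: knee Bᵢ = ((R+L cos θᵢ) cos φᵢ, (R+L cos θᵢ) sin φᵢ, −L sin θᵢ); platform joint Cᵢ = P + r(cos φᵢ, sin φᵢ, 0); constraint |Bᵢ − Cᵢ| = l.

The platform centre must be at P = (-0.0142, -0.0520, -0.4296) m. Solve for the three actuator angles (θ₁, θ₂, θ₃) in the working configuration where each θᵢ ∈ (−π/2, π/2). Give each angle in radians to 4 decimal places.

rotate P by −φ1: (-0.0142, -0.0520, -0.4296)
  A cos θ + B sin θ = C:  0.0842·cos θ + -0.4296·sin θ = -0.3298
  θ1 = atan2(B,A) + arccos(C/0.4378) = 1.0467
arm 2 (φ=120.0°): x'=-0.0379, y'=0.0383
  A cos θ + B sin θ = C:  0.1079·cos θ + -0.4296·sin θ = -0.3436
  √(A²+B²)=0.4430;  θ2 = -1.3246+2.4588 ≈ 1.1341
φ3=240.0° → target in arm frame (0.0521, 0.0137)
  A cos θ + B sin θ = C:  0.0179·cos θ + -0.4296·sin θ = -0.2911
  θ3 = atan2(B,A) + arccos(C/0.4300) = 0.7853

θ₁ = 1.0467, θ₂ = 1.1341, θ₃ = 0.7853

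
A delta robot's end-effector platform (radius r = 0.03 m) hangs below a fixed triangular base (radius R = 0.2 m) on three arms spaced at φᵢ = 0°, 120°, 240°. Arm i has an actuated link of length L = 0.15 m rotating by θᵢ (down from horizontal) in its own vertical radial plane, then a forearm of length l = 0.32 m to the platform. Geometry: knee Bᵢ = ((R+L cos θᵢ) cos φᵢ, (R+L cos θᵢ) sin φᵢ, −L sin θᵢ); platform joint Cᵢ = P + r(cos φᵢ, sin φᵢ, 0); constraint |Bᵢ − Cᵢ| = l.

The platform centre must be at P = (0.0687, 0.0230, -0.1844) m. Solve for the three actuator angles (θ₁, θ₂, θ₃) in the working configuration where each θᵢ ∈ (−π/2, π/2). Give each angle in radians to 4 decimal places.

φ1=0.0° → target in arm frame (0.0687, 0.0230)
  A=0.1013, B=-0.1844, C=(l²−L²−A²−y'²−z²)/(2L)=0.1170
  √(A²+B²)=0.2104;  θ1 = -1.0685+0.9810 ≈ -0.0875
φ2=120.0° → target in arm frame (-0.0144, -0.0710)
  e−x'=0.1844;  (l²−L²−(e−x')²−y'²−z²)/2L = 0.0228
  √(A²+B²)=0.2608;  θ2 = -0.7853+1.4832 ≈ 0.6979
arm 3 (φ=240.0°): x'=-0.0543, y'=0.0480
  A=0.2243, B=-0.1844, C=(l²−L²−A²−y'²−z²)/(2L)=-0.0223
  γ=atan2(-0.1844,0.2243)=-0.6881;  ψ=arccos(-0.0770)=1.6478;  θ3=γ+ψ≈0.9597

θ₁ = -0.0875, θ₂ = 0.6979, θ₃ = 0.9597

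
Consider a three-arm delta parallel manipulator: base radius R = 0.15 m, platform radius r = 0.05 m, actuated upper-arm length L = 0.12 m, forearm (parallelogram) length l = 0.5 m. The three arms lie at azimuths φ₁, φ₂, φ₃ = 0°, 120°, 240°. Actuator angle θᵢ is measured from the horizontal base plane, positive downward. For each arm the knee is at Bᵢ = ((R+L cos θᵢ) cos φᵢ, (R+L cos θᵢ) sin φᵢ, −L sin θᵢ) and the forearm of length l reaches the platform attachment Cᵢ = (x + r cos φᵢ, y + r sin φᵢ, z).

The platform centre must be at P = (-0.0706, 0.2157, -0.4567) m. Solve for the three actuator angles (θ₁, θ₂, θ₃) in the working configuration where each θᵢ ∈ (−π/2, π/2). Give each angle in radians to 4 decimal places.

rotate P by −φ1: (-0.0706, 0.2157, -0.4567)
  A=0.1706, B=-0.4567, C=(l²−L²−A²−y'²−z²)/(2L)=-0.2025
  θ1 = atan2(B,A) + arccos(C/0.4875) = 0.7859
arm 2 (φ=120.0°): x'=0.2221, y'=-0.0467
  e−x'=-0.1221;  (l²−L²−(e−x')²−y'²−z²)/2L = 0.0414
  γ=atan2(-0.4567,-0.1221)=-1.8320;  ψ=arccos(0.0876)=1.4831;  θ2=γ+ψ≈-0.3489
φ3=240.0° → target in arm frame (-0.1515, -0.1690)
  A cos θ + B sin θ = C:  0.2515·cos θ + -0.4567·sin θ = -0.2699
  θ3 = atan2(B,A) + arccos(C/0.5214) = 1.0476

θ₁ = 0.7859, θ₂ = -0.3489, θ₃ = 1.0476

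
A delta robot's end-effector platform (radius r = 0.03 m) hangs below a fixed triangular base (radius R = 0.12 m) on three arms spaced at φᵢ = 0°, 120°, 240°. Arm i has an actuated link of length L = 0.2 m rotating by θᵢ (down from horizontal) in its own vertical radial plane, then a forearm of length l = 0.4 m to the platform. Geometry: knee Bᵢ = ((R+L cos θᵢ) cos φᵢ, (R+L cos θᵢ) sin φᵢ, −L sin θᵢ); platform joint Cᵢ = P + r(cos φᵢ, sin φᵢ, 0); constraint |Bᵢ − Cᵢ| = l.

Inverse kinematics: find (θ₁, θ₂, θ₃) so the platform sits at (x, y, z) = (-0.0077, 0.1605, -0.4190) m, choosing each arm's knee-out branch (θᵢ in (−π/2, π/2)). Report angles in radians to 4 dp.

θ₁ = 0.7853, θ₂ = 0.2616, θ₃ = 1.1343

φ1=0.0° → target in arm frame (-0.0077, 0.1605)
  A=0.0977, B=-0.4190, C=(l²−L²−A²−y'²−z²)/(2L)=-0.2272
  γ=atan2(-0.4190,0.0977)=-1.3417;  ψ=arccos(-0.5280)=2.1270;  θ1=γ+ψ≈0.7853
φ2=120.0° → target in arm frame (0.1428, -0.0736)
  A cos θ + B sin θ = C:  -0.0528·cos θ + -0.4190·sin θ = -0.1594
  √(A²+B²)=0.4223;  θ2 = -1.6963+1.9579 ≈ 0.2616
φ3=240.0° → target in arm frame (-0.1351, -0.0869)
  A=0.2251, B=-0.4190, C=(l²−L²−A²−y'²−z²)/(2L)=-0.2845
  √(A²+B²)=0.4757;  θ3 = -1.0777+2.2120 ≈ 1.1343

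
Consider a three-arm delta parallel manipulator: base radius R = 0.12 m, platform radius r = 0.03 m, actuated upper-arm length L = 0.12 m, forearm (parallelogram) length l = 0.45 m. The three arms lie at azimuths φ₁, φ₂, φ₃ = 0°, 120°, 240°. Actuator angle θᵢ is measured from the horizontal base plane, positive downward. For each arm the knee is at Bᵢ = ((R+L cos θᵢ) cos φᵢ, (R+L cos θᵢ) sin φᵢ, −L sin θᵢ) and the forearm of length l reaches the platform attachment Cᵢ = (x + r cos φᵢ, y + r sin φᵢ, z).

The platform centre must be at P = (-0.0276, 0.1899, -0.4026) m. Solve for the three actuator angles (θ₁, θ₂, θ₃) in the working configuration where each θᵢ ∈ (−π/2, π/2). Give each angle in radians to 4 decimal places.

φ1=0.0° → target in arm frame (-0.0276, 0.1899)
  A cos θ + B sin θ = C:  0.1176·cos θ + -0.4026·sin θ = -0.0995
  γ=atan2(-0.4026,0.1176)=-1.2866;  ψ=arccos(-0.2372)=1.8103;  θ1=γ+ψ≈0.5237
rotate P by −φ2: (0.1783, -0.0710, -0.4026)
  A cos θ + B sin θ = C:  -0.0883·cos θ + -0.4026·sin θ = 0.0549
  γ=atan2(-0.4026,-0.0883)=-1.7866;  ψ=arccos(0.1332)=1.4372;  θ2=γ+ψ≈-0.3494
rotate P by −φ3: (-0.1507, -0.1189, -0.4026)
  A=0.2407, B=-0.4026, C=(l²−L²−A²−y'²−z²)/(2L)=-0.1918
  θ3 = atan2(B,A) + arccos(C/0.4690) = 0.9600

θ₁ = 0.5237, θ₂ = -0.3494, θ₃ = 0.9600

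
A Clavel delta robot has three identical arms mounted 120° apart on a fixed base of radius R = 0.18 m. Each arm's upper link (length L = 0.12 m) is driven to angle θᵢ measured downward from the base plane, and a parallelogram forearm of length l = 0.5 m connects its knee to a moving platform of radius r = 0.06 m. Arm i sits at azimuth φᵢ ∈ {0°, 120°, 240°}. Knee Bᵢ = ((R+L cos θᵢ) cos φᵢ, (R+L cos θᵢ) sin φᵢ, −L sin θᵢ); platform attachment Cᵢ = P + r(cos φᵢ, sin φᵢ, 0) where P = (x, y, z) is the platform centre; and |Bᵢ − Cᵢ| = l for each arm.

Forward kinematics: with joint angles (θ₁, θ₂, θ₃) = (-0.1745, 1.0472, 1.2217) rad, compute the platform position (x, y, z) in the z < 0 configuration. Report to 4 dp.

arm 1 at φ=0.0°: ρ1 = 0.2382;  centre 1 = (0.2382, 0.0000, 0.0208)
φ2=120.0°: virtual centre (-0.0900, 0.1559, -0.1039), radius l
φ3=240.0°: virtual centre (-0.0805, -0.1395, -0.1128), radius l
subtract pairs → two planes through P
linear system: -0.6564x+0.3118y = -0.0140−-0.2495z; -0.6374x+-0.2789y = -0.0185−-0.2672z
Cramer: x(z) = 0.0253-0.4005z;  y(z) = 0.0085-0.0428z
sphere 1 gives Az²+Bz+C=0 with A=1.1622, B=0.1281, C=-0.2042;  B²−4AC=0.9656;  roots -0.4779, 0.3676;  negative root z = -0.4779
x = 0.2167, y = 0.0290

(0.2167, 0.0290, -0.4779)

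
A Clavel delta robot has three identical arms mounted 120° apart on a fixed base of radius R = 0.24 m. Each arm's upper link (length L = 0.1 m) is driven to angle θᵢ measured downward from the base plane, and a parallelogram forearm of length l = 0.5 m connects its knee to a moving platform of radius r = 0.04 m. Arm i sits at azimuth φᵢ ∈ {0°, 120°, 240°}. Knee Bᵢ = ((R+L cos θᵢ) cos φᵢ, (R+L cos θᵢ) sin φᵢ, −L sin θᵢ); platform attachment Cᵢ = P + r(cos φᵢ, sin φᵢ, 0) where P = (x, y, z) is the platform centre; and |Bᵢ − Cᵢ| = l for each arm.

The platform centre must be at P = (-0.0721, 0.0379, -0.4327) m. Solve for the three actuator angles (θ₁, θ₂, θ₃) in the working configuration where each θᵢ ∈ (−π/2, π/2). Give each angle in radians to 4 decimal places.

θ₁ = 0.7853, θ₂ = -0.0875, θ₃ = 0.3486

rotate P by −φ1: (-0.0721, 0.0379, -0.4327)
  A=0.2721, B=-0.4327, C=(l²−L²−A²−y'²−z²)/(2L)=-0.1135
  θ1 = atan2(B,A) + arccos(C/0.5111) = 0.7853
arm 2 (φ=120.0°): x'=0.0689, y'=0.0435
  A cos θ + B sin θ = C:  0.1311·cos θ + -0.4327·sin θ = 0.1684
  γ=atan2(-0.4327,0.1311)=-1.2765;  ψ=arccos(0.3725)=1.1891;  θ2=γ+ψ≈-0.0875
rotate P by −φ3: (0.0032, -0.0814, -0.4327)
  A=0.1968, B=-0.4327, C=(l²−L²−A²−y'²−z²)/(2L)=0.0371
  γ=atan2(-0.4327,0.1968)=-1.1440;  ψ=arccos(0.0781)=1.4926;  θ3=γ+ψ≈0.3486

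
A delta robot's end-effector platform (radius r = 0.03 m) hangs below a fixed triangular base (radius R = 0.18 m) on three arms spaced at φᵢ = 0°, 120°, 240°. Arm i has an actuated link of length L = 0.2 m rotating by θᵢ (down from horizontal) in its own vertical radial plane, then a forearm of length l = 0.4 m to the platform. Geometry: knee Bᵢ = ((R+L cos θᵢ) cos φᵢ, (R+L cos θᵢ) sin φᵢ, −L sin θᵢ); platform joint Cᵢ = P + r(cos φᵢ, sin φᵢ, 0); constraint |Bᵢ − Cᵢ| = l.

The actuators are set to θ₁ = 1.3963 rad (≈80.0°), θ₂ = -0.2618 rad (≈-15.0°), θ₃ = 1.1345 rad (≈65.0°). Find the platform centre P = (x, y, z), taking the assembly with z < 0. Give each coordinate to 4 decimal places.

(-0.1546, 0.1678, -0.3263)

arm 1 at φ=0.0°: (R−r)+L cos θ1 = 0.1847;  O1 = (0.1847, 0.0000, -0.1970)
arm 2 at φ=120.0°: (R−r)+L cos θ2 = 0.3432;  O2 = (-0.1716, 0.2972, 0.0518)
arm 3 at φ=240.0°: (R−r)+L cos θ3 = 0.2345;  O3 = (-0.1173, -0.2031, -0.1813)
|O₂|²−|O₁|² = 0.0475;  |O₃|²−|O₁|² = 0.0149
[-0.7126 0.5944 0.4975]·P = 0.0475;  [-0.6040 -0.4062 0.0314]·P = 0.0149
det = 0.6485;  x = -0.0435+0.3404z,  y = 0.0279+-0.4288z
sphere 1 gives Az²+Bz+C=0 with A=1.2997, B=0.2147, C=-0.0684;  B²−4AC=0.4015;  roots -0.3263, 0.1612;  negative root z = -0.3263
x = -0.1546, y = 0.1678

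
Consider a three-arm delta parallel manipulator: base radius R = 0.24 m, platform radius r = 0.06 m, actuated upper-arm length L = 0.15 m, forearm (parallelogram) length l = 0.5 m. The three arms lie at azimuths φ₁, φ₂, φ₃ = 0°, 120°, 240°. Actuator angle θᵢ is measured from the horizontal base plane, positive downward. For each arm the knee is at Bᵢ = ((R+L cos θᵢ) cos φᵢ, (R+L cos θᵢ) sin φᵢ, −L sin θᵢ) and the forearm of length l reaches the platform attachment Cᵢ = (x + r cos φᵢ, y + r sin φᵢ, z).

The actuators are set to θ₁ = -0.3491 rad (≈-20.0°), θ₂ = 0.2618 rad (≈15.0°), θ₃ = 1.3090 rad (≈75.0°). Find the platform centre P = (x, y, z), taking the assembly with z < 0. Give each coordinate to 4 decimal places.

(0.1589, 0.1481, -0.3979)

arm 1 at φ=0.0°: e+L cos θ1 = 0.3210;  O1 = (0.3210, 0.0000, 0.0513)
φ2=120.0°: virtual centre (-0.1624, 0.2814, -0.0388), radius l
arm 3 at φ=240.0°: e+L cos θ3 = 0.2188;  O3 = (-0.1094, -0.1895, -0.1449)
subtract pairs → two planes through P
linear system: -0.9668x+0.5627y = 0.0014−-0.1803z; -0.8607x+-0.3790y = -0.0368−-0.3924z
Cramer: x(z) = 0.0237-0.3398z;  y(z) = 0.0432-0.2635z
sphere 1 gives Az²+Bz+C=0 with A=1.1849, B=0.0767, C=-0.1571;  B²−4AC=0.7507;  roots -0.3979, 0.3332;  negative root z = -0.3979
x = 0.1589, y = 0.1481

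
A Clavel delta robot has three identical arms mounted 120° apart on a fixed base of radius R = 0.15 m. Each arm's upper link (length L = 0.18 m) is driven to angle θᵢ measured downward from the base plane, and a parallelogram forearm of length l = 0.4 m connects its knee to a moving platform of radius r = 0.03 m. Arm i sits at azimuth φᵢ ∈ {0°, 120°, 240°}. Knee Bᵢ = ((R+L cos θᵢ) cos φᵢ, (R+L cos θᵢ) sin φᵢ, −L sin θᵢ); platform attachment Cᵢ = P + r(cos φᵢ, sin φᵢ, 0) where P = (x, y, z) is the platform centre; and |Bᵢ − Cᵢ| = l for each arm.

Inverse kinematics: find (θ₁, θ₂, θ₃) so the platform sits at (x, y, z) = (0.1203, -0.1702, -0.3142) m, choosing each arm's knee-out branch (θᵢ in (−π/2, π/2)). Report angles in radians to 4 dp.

θ₁ = -0.0002, θ₂ = 1.3092, θ₃ = 0.1745

arm 1 (φ=0.0°): x'=0.1203, y'=-0.1702
  A cos θ + B sin θ = C:  -0.0003·cos θ + -0.3142·sin θ = -0.0002
  θ1 = atan2(B,A) + arccos(C/0.3142) = -0.0002
rotate P by −φ2: (-0.2075, -0.0191, -0.3142)
  A=0.3275, B=-0.3142, C=(l²−L²−A²−y'²−z²)/(2L)=-0.2188
  θ2 = atan2(B,A) + arccos(C/0.4539) = 1.3092
arm 3 (φ=240.0°): x'=0.0872, y'=0.1893
  e−x'=0.0328;  (l²−L²−(e−x')²−y'²−z²)/2L = -0.0223
  γ=atan2(-0.3142,0.0328)=-1.4669;  ψ=arccos(-0.0705)=1.6414;  θ3=γ+ψ≈0.1745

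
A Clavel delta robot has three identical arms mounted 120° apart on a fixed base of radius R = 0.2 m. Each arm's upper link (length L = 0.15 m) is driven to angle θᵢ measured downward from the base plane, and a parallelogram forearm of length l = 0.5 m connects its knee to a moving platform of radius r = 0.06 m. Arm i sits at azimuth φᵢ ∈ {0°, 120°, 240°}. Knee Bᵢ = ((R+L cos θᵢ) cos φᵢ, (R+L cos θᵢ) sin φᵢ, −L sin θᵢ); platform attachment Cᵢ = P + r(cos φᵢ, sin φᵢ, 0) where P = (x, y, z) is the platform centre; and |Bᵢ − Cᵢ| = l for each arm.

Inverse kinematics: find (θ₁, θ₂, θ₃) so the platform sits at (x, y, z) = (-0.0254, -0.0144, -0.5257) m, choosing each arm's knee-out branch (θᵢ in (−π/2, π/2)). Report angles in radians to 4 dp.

θ₁ = 0.7854, θ₂ = 0.6981, θ₃ = 0.6110

arm 1 (φ=0.0°): x'=-0.0254, y'=-0.0144
  A cos θ + B sin θ = C:  0.1654·cos θ + -0.5257·sin θ = -0.2548
  γ=atan2(-0.5257,0.1654)=-1.2660;  ψ=arccos(-0.4623)=2.0513;  θ1=γ+ψ≈0.7854
φ2=120.0° → target in arm frame (0.0002, 0.0292)
  e−x'=0.1398;  (l²−L²−(e−x')²−y'²−z²)/2L = -0.2308
  γ=atan2(-0.5257,0.1398)=-1.3109;  ψ=arccos(-0.4243)=2.0090;  θ2=γ+ψ≈0.6981
rotate P by −φ3: (0.0252, -0.0148, -0.5257)
  A=0.1148, B=-0.5257, C=(l²−L²−A²−y'²−z²)/(2L)=-0.2076
  √(A²+B²)=0.5381;  θ3 = -1.3557+1.9668 ≈ 0.6110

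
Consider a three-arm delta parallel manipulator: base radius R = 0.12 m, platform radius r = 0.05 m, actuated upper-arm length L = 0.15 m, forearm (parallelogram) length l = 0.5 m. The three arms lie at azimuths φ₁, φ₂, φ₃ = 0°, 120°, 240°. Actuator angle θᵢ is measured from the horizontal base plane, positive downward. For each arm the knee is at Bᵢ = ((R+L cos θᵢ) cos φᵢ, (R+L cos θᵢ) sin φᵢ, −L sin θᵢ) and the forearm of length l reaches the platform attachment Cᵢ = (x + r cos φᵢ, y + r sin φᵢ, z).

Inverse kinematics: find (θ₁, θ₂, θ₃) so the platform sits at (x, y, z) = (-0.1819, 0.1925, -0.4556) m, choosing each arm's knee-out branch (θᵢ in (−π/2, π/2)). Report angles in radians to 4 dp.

θ₁ = 1.0472, θ₂ = -0.2615, θ₃ = 0.7854

φ1=0.0° → target in arm frame (-0.1819, 0.1925)
  A=0.2519, B=-0.4556, C=(l²−L²−A²−y'²−z²)/(2L)=-0.2686
  γ=atan2(-0.4556,0.2519)=-1.0657;  ψ=arccos(-0.5160)=2.1129;  θ1=γ+ψ≈1.0472
φ2=120.0° → target in arm frame (0.2577, 0.0613)
  A=-0.1877, B=-0.4556, C=(l²−L²−A²−y'²−z²)/(2L)=-0.0635
  γ=atan2(-0.4556,-0.1877)=-1.9615;  ψ=arccos(-0.1288)=1.7000;  θ2=γ+ψ≈-0.2615
φ3=240.0° → target in arm frame (-0.0758, -0.2538)
  A=0.1458, B=-0.4556, C=(l²−L²−A²−y'²−z²)/(2L)=-0.2191
  √(A²+B²)=0.4783;  θ3 = -1.2612+2.0465 ≈ 0.7854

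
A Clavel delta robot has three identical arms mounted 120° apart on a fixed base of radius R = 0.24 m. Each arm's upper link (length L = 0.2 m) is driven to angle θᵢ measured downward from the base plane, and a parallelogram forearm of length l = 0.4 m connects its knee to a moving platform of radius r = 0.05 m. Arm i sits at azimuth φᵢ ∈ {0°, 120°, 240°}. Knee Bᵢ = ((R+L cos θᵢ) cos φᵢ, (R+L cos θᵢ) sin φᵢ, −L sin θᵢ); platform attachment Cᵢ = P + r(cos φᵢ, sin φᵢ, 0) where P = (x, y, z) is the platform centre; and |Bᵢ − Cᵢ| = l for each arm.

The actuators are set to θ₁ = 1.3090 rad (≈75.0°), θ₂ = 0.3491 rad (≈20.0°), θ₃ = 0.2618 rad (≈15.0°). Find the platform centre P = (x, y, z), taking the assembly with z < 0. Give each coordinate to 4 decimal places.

S1 = (0.2418·cos0.0°, 0.2418·sin0.0°, -0.1932) = (0.2418, 0.0000, -0.1932)
arm 2 at φ=120.0°: ρ2 = 0.3779;  S2 = (-0.1890, 0.3273, -0.0684)
S3 = (0.3832·cos240.0°, 0.3832·sin240.0°, -0.0518) = (-0.1916, -0.3318, -0.0518)
subtract pairs → two planes through P
linear system: -0.8615x+0.6546y = 0.0517−0.2495z; -0.8667x+-0.6637y = 0.0537−0.2828z
Cramer: x(z) = -0.0610+0.3079z;  y(z) = -0.0013+0.0240z
into |P−S₁|² = l²: 1.0954z² + 0.1998z + -0.0310 = 0;  Δ = 0.1757;  z = -0.2826 or 0.1001 → z<0 root = -0.2826
x = -0.1480, y = -0.0081

(-0.1480, -0.0081, -0.2826)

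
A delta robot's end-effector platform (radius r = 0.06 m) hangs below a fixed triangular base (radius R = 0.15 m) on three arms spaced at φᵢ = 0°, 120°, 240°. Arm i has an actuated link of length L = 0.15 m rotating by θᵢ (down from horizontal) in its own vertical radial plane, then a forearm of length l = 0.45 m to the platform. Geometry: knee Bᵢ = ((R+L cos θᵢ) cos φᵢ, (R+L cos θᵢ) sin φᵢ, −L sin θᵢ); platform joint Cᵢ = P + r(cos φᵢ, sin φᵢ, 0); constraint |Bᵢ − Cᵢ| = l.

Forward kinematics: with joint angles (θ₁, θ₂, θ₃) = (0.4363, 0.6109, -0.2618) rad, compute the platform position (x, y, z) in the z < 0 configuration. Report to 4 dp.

φ1=0.0°: virtual centre (0.2259, 0.0000, -0.0634), radius l
arm 2 at φ=120.0°: e+L cos θ2 = 0.2129;  S2 = (-0.1064, 0.1844, -0.0860)
S3 = (0.2349·cos240.0°, 0.2349·sin240.0°, 0.0388) = (-0.1174, -0.2034, 0.0388)
eliminate P² terms by subtracting sphere 1 from 2 and 3
linear system: -0.6648x+0.3687y = -0.0024−-0.0453z; -0.6868x+-0.4068y = 0.0016−0.2044z
Cramer: x(z) = 0.0007+0.1087z;  y(z) = -0.0051+0.3189z
quadratic in z: (1.1135)z²+(0.0745)z+(-0.1477)=0, √Δ=0.8146 → z ∈ {-0.3992, 0.3323}; z = -0.3992 (taking z<0)
x = -0.0427, y = -0.1324

(-0.0427, -0.1324, -0.3992)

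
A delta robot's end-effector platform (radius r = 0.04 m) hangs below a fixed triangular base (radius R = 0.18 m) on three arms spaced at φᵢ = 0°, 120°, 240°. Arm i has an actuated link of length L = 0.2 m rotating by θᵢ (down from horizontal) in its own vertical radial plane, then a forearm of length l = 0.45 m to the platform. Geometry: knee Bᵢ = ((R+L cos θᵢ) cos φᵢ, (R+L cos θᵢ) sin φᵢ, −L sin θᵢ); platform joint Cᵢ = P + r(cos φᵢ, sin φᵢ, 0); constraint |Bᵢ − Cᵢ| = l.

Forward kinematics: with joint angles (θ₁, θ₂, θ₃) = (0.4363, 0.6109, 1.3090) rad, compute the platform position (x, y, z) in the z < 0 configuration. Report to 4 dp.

(0.1092, 0.1345, -0.4579)

centre 1 = (0.3213·cos0.0°, 0.3213·sin0.0°, -0.0845) = (0.3213, 0.0000, -0.0845)
φ2=120.0°: virtual centre (-0.1519, 0.2631, -0.1147), radius l
arm 3 at φ=240.0°: e+L cos θ3 = 0.1918;  centre 3 = (-0.0959, -0.1661, -0.1932)
subtract pairs → two planes through P
plane₁₂: -0.9464x+0.5262y+-0.0604z = -0.0049
det = 0.7534;  x = 0.0275+-0.1784z,  y = 0.0401+-0.2061z
into |P−centre ₁|² = l²: 1.0743z² + 0.2573z + -0.1074 = 0;  Δ = 0.5279;  z = -0.4579 or 0.2184 → z<0 root = -0.4579
x = 0.1092, y = 0.1345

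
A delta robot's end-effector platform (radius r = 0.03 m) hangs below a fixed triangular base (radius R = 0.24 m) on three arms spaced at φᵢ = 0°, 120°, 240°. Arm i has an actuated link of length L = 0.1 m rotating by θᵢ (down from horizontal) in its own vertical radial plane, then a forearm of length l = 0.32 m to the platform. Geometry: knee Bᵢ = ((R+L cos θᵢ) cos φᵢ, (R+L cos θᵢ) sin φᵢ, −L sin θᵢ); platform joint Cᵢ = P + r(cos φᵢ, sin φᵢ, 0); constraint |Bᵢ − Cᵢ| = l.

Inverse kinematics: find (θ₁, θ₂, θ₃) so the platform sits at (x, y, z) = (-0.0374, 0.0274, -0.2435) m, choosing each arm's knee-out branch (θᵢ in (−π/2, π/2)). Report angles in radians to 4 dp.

φ1=0.0° → target in arm frame (-0.0374, 0.0274)
  A=0.2474, B=-0.2435, C=(l²−L²−A²−y'²−z²)/(2L)=-0.1442
  γ=atan2(-0.2435,0.2474)=-0.7775;  ψ=arccos(-0.4155)=1.9993;  θ1=γ+ψ≈1.2219
φ2=120.0° → target in arm frame (0.0424, 0.0187)
  e−x'=0.1676;  (l²−L²−(e−x')²−y'²−z²)/2L = 0.0234
  θ2 = atan2(B,A) + arccos(C/0.2956) = 0.5235
arm 3 (φ=240.0°): x'=-0.0050, y'=-0.0461
  A cos θ + B sin θ = C:  0.2150·cos θ + -0.2435·sin θ = -0.0763
  √(A²+B²)=0.3249;  θ3 = -0.8474+1.8078 ≈ 0.9604

θ₁ = 1.2219, θ₂ = 0.5235, θ₃ = 0.9604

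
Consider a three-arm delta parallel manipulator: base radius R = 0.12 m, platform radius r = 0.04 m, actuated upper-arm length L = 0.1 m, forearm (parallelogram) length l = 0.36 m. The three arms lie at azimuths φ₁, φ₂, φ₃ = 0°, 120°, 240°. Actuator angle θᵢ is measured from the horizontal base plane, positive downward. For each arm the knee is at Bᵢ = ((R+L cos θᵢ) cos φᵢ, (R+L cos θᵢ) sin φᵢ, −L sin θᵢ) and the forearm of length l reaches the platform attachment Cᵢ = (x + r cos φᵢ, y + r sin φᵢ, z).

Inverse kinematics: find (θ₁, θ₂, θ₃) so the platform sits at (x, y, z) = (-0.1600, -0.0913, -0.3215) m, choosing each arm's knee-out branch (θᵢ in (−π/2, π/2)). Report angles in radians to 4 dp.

arm 1 (φ=0.0°): x'=-0.1600, y'=-0.0913
  A cos θ + B sin θ = C:  0.2400·cos θ + -0.3215·sin θ = -0.2485
  θ1 = atan2(B,A) + arccos(C/0.4012) = 1.3092
rotate P by −φ2: (0.0009, 0.1842, -0.3215)
  e−x'=0.0791;  (l²−L²−(e−x')²−y'²−z²)/2L = -0.1197
  γ=atan2(-0.3215,0.0791)=-1.3296;  ψ=arccos(-0.3617)=1.9409;  θ2=γ+ψ≈0.6112
rotate P by −φ3: (0.1591, -0.0929, -0.3215)
  e−x'=-0.0791;  (l²−L²−(e−x')²−y'²−z²)/2L = 0.0068
  γ=atan2(-0.3215,-0.0791)=-1.8119;  ψ=arccos(0.0204)=1.5504;  θ3=γ+ψ≈-0.2616

θ₁ = 1.3092, θ₂ = 0.6112, θ₃ = -0.2616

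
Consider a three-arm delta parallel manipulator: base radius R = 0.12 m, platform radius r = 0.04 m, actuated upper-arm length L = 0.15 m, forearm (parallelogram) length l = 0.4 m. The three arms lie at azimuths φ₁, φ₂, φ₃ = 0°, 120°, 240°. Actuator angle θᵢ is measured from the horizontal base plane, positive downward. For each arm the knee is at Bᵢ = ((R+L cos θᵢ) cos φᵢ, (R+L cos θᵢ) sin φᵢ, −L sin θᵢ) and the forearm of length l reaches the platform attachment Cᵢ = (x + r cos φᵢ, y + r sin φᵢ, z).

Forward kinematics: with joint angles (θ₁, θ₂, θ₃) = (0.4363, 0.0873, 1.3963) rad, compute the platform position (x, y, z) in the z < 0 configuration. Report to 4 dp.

φ1=0.0°: virtual centre (0.2159, 0.0000, -0.0634), radius l
arm 2 at φ=120.0°: ρ2 = 0.2294;  O2 = (-0.1147, 0.1987, -0.0131)
φ3=240.0°: virtual centre (-0.0530, -0.0918, -0.1477), radius l
|O₂|²−|O₁|² = 0.0022;  |O₃|²−|O₁|² = -0.0176
plane₁₂: -0.6613x+0.3974y+0.1006z = 0.0022
Cramer: x(z) = 0.0197-0.1448z;  y(z) = 0.0382-0.4942z
into |P−O₁|² = l²: 1.2652z² + 0.1459z + -0.1160 = 0;  Δ = 0.6083;  z = -0.3659 or 0.2506 → z<0 root = -0.3659
x = 0.0726, y = 0.2190

(0.0726, 0.2190, -0.3659)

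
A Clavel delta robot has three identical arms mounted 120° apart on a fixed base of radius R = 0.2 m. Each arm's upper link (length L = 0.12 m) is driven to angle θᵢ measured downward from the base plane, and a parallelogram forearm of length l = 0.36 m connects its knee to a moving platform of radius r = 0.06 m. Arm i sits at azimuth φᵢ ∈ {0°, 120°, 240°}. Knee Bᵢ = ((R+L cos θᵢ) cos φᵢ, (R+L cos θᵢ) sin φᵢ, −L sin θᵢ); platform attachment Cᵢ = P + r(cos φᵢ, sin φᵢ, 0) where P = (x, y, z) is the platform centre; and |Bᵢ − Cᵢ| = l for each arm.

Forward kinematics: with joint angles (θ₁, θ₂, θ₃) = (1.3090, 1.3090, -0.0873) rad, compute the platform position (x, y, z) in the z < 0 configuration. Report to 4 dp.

(-0.0793, -0.1374, -0.3351)

arm 1 at φ=0.0°: (R−r)+L cos θ1 = 0.1711;  O1 = (0.1711, 0.0000, -0.1159)
φ2=120.0°: virtual centre (-0.0855, 0.1481, -0.1159), radius l
arm 3 at φ=240.0°: (R−r)+L cos θ3 = 0.2595;  O3 = (-0.1298, -0.2248, 0.0105)
eliminate P² terms by subtracting sphere 1 from 2 and 3
[-0.5132 0.2963 0.0000]·P = 0.0000;  [-0.6017 -0.4495 0.2527]·P = 0.0248
det = 0.4090;  x = -0.0179+0.1831z,  y = -0.0311+0.3172z
sphere 1 gives Az²+Bz+C=0 with A=1.1341, B=0.1429, C=-0.0795;  B²−4AC=0.3809;  roots -0.3351, 0.2091;  negative root z = -0.3351
x = -0.0793, y = -0.1374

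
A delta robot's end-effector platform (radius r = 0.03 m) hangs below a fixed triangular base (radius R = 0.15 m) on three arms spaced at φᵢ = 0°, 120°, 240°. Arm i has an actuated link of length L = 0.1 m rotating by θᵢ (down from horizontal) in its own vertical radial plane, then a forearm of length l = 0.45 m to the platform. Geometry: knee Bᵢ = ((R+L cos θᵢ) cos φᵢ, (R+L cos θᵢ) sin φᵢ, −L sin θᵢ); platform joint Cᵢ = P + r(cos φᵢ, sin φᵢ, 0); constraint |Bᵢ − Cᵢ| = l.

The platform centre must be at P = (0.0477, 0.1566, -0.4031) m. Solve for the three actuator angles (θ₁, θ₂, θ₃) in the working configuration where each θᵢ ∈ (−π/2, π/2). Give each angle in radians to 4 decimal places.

rotate P by −φ1: (0.0477, 0.1566, -0.4031)
  e−x'=0.0723;  (l²−L²−(e−x')²−y'²−z²)/2L = 0.0013
  γ=atan2(-0.4031,0.0723)=-1.3933;  ψ=arccos(0.0032)=1.5676;  θ1=γ+ψ≈0.1743
arm 2 (φ=120.0°): x'=0.1118, y'=-0.1196
  A=0.0082, B=-0.4031, C=(l²−L²−A²−y'²−z²)/(2L)=0.0782
  √(A²+B²)=0.4032;  θ2 = -1.5504+1.3757 ≈ -0.1747
arm 3 (φ=240.0°): x'=-0.1595, y'=-0.0370
  A cos θ + B sin θ = C:  0.2795·cos θ + -0.4031·sin θ = -0.2473
  γ=atan2(-0.4031,0.2795)=-0.9646;  ψ=arccos(-0.5042)=2.0992;  θ3=γ+ψ≈1.1347

θ₁ = 0.1743, θ₂ = -0.1747, θ₃ = 1.1347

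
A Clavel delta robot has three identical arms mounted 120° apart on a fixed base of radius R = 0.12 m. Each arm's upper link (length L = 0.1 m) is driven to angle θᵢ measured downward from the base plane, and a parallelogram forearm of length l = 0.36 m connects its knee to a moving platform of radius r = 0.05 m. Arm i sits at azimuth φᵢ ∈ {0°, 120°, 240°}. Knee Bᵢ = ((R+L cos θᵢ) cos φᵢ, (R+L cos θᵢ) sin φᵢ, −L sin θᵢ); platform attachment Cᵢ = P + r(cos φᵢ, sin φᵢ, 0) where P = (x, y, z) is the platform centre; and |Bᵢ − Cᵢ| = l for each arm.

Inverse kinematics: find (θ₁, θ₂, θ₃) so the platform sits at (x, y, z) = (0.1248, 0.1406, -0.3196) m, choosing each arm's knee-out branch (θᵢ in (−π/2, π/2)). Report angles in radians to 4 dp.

θ₁ = -0.0878, θ₂ = 0.2616, θ₃ = 1.3088

φ1=0.0° → target in arm frame (0.1248, 0.1406)
  A=-0.0548, B=-0.3196, C=(l²−L²−A²−y'²−z²)/(2L)=-0.0266
  γ=atan2(-0.3196,-0.0548)=-1.7406;  ψ=arccos(-0.0820)=1.6529;  θ1=γ+ψ≈-0.0878
φ2=120.0° → target in arm frame (0.0594, -0.1784)
  e−x'=0.0106;  (l²−L²−(e−x')²−y'²−z²)/2L = -0.0724
  θ2 = atan2(B,A) + arccos(C/0.3198) = 0.2616
arm 3 (φ=240.0°): x'=-0.1842, y'=0.0378
  e−x'=0.2542;  (l²−L²−(e−x')²−y'²−z²)/2L = -0.2429
  γ=atan2(-0.3196,0.2542)=-0.8990;  ψ=arccos(-0.5947)=2.2077;  θ3=γ+ψ≈1.3088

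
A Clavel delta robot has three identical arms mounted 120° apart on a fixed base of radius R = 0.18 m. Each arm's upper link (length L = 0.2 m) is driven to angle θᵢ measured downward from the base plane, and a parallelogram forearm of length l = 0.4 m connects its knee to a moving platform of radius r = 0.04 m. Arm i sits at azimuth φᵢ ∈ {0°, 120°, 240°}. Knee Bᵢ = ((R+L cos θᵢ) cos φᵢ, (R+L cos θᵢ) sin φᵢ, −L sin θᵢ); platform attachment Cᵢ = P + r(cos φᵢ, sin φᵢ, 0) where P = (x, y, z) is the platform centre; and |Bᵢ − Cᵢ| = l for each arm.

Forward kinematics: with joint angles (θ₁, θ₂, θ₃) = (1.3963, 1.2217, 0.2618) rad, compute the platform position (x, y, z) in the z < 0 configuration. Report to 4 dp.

(-0.1233, -0.1433, -0.4220)

arm 1 at φ=0.0°: (R−r)+L cos θ1 = 0.1747;  O1 = (0.1747, 0.0000, -0.1970)
arm 2 at φ=120.0°: (R−r)+L cos θ2 = 0.2084;  O2 = (-0.1042, 0.1805, -0.1879)
arm 3 at φ=240.0°: (R−r)+L cos θ3 = 0.3332;  O3 = (-0.1666, -0.2885, -0.0518)
subtract pairs → two planes through P
linear system: -0.5579x+0.3610y = 0.0094−0.0181z; -0.6826x+-0.5771y = 0.0444−0.2904z
Cramer: x(z) = -0.0378+0.2028z;  y(z) = -0.0322+0.2634z
quadratic in z: (1.1105)z²+(0.2908)z+(-0.0750)=0, √Δ=0.6464 → z ∈ {-0.4220, 0.1601}; z = -0.4220 (taking z<0)
x = -0.1233, y = -0.1433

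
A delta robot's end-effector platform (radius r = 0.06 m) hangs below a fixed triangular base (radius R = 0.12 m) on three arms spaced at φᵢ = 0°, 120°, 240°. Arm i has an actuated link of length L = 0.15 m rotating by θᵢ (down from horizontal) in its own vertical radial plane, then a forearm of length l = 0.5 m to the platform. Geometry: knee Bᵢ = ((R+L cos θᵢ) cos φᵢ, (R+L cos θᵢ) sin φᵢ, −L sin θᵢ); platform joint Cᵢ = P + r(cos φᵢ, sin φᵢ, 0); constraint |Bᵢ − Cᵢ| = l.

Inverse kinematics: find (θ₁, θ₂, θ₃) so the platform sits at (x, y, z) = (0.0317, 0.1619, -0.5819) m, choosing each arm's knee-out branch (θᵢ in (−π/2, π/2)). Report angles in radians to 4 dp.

θ₁ = 0.9598, θ₂ = 0.6981, θ₃ = 1.3961

rotate P by −φ1: (0.0317, 0.1619, -0.5819)
  e−x'=0.0283;  (l²−L²−(e−x')²−y'²−z²)/2L = -0.4604
  √(A²+B²)=0.5826;  θ1 = -1.5222+2.4820 ≈ 0.9598
φ2=120.0° → target in arm frame (0.1244, -0.1084)
  A=-0.0644, B=-0.5819, C=(l²−L²−A²−y'²−z²)/(2L)=-0.4233
  √(A²+B²)=0.5854;  θ2 = -1.6810+2.3791 ≈ 0.6981
φ3=240.0° → target in arm frame (-0.1561, -0.0535)
  e−x'=0.2161;  (l²−L²−(e−x')²−y'²−z²)/2L = -0.5355
  √(A²+B²)=0.6207;  θ3 = -1.2153+2.6114 ≈ 1.3961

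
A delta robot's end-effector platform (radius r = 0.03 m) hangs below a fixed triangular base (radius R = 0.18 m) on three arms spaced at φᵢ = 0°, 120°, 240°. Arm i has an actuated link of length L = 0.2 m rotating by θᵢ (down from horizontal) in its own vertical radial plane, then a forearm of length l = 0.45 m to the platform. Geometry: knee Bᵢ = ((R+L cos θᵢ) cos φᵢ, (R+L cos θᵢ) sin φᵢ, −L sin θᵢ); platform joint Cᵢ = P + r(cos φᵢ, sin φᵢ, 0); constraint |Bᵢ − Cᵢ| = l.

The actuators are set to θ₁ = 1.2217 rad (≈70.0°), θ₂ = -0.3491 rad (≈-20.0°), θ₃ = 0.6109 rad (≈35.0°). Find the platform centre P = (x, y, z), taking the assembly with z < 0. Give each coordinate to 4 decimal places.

arm 1 at φ=0.0°: ρ1 = 0.2184;  O1 = (0.2184, 0.0000, -0.1879)
φ2=120.0°: virtual centre (-0.1690, 0.2927, 0.0684), radius l
arm 3 at φ=240.0°: ρ3 = 0.3138;  O3 = (-0.1569, -0.2718, -0.1147)
|O₂|²−|O₁|² = 0.0359;  |O₃|²−|O₁|² = 0.0286
plane₁₂: -0.7748x+0.5853y+0.5127z = 0.0359
Cramer: x(z) = -0.0421+0.4235z;  y(z) = 0.0055-0.3154z
sphere 1 gives Az²+Bz+C=0 with A=1.2788, B=0.1517, C=-0.0993;  B²−4AC=0.5308;  roots -0.3442, 0.2255;  negative root z = -0.3442
x = -0.1879, y = 0.1141

(-0.1879, 0.1141, -0.3442)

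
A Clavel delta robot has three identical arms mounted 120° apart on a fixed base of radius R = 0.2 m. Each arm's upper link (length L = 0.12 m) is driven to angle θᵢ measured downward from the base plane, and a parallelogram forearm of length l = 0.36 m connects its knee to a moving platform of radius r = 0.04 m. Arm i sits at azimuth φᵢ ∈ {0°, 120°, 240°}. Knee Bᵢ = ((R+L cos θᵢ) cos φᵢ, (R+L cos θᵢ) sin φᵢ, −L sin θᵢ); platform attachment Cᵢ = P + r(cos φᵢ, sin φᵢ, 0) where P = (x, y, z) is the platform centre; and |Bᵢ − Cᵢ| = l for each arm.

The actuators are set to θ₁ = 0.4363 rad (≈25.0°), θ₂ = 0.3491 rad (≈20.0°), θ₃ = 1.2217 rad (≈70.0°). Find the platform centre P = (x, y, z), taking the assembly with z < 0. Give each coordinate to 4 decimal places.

(0.0415, 0.0868, -0.3161)

arm 1 at φ=0.0°: (R−r)+L cos θ1 = 0.2688;  O1 = (0.2688, 0.0000, -0.0507)
O2 = (0.2728·cos120.0°, 0.2728·sin120.0°, -0.0410) = (-0.1364, 0.2362, -0.0410)
φ3=240.0°: virtual centre (-0.1005, -0.1741, -0.1128), radius l
eliminate P² terms by subtracting sphere 1 from 2 and 3
linear system: -0.8103x+0.4724y = 0.0013−0.0193z; -0.7386x+-0.3482y = -0.0217−-0.1241z
det = 0.6311;  x = 0.0155+-0.0822z,  y = 0.0293+-0.1820z
quadratic in z: (1.0399)z²+(0.1324)z+(-0.0620)=0, √Δ=0.5249 → z ∈ {-0.3161, 0.1887}; z = -0.3161 (taking z<0)
x = 0.0415, y = 0.0868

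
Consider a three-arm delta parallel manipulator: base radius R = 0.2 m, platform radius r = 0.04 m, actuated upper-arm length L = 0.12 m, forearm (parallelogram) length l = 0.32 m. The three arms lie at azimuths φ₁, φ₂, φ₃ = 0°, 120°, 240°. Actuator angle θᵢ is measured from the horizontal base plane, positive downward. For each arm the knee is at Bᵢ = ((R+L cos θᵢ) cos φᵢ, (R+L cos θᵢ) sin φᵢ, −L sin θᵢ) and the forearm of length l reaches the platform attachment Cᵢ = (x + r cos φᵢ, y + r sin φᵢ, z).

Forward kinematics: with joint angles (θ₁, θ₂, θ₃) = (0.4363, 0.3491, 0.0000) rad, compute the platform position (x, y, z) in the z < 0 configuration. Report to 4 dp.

arm 1 at φ=0.0°: ρ1 = 0.2688;  O1 = (0.2688, 0.0000, -0.0507)
arm 2 at φ=120.0°: ρ2 = 0.2728;  O2 = (-0.1364, 0.2362, -0.0410)
φ3=240.0°: virtual centre (-0.1400, -0.2425, 0.0000), radius l
subtract pairs → two planes through P
[-0.8103 0.4724 0.0193]·P = 0.0013;  [-0.8175 -0.4850 0.1014]·P = 0.0036
Cramer: x(z) = -0.0030+0.0735z;  y(z) = -0.0024+0.0852z
into |P−O₁|² = l²: 1.0127z² + 0.0611z + -0.0260 = 0;  Δ = 0.1090;  z = -0.1931 or 0.1328 → z<0 root = -0.1931
x = -0.0172, y = -0.0188

(-0.0172, -0.0188, -0.1931)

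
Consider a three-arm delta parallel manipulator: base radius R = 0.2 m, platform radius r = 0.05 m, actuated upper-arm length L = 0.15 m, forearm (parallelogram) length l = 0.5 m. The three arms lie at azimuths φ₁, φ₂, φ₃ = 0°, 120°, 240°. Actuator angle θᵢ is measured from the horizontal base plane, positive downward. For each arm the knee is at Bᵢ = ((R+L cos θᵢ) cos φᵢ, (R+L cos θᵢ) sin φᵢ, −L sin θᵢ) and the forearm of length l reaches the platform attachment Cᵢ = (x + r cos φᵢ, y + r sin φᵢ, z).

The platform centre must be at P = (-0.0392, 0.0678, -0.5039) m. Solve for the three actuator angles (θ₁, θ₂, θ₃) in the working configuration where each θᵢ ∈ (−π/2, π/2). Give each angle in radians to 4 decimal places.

θ₁ = 0.7857, θ₂ = 0.3495, θ₃ = 0.7855

arm 1 (φ=0.0°): x'=-0.0392, y'=0.0678
  A cos θ + B sin θ = C:  0.1892·cos θ + -0.5039·sin θ = -0.2227
  θ1 = atan2(B,A) + arccos(C/0.5382) = 0.7857
rotate P by −φ2: (0.0783, 0.0000, -0.5039)
  A=0.0717, B=-0.5039, C=(l²−L²−A²−y'²−z²)/(2L)=-0.1052
  θ2 = atan2(B,A) + arccos(C/0.5090) = 0.3495
φ3=240.0° → target in arm frame (-0.0391, -0.0678)
  A=0.1891, B=-0.5039, C=(l²−L²−A²−y'²−z²)/(2L)=-0.2226
  √(A²+B²)=0.5382;  θ3 = -1.2118+1.9972 ≈ 0.7855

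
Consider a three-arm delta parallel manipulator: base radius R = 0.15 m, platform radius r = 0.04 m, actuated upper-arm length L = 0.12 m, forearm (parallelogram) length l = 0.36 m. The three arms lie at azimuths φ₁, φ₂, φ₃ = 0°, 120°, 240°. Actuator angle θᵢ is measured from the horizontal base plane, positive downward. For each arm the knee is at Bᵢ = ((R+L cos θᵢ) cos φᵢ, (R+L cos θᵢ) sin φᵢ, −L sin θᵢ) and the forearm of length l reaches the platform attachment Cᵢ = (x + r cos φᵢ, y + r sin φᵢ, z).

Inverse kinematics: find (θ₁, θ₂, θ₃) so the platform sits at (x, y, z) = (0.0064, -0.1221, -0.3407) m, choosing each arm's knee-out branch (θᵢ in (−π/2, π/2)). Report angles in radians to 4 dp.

arm 1 (φ=0.0°): x'=0.0064, y'=-0.1221
  A cos θ + B sin θ = C:  0.1036·cos θ + -0.3407·sin θ = -0.1105
  √(A²+B²)=0.3561;  θ1 = -1.2756+1.8863 ≈ 0.6107
arm 2 (φ=120.0°): x'=-0.1089, y'=0.0555
  A=0.2189, B=-0.3407, C=(l²−L²−A²−y'²−z²)/(2L)=-0.2162
  θ2 = atan2(B,A) + arccos(C/0.4050) = 1.1344
arm 3 (φ=240.0°): x'=0.1025, y'=0.0666
  A cos θ + B sin θ = C:  0.0075·cos θ + -0.3407·sin θ = -0.0224
  √(A²+B²)=0.3408;  θ3 = -1.5489+1.6365 ≈ 0.0876

θ₁ = 0.6107, θ₂ = 1.1344, θ₃ = 0.0876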